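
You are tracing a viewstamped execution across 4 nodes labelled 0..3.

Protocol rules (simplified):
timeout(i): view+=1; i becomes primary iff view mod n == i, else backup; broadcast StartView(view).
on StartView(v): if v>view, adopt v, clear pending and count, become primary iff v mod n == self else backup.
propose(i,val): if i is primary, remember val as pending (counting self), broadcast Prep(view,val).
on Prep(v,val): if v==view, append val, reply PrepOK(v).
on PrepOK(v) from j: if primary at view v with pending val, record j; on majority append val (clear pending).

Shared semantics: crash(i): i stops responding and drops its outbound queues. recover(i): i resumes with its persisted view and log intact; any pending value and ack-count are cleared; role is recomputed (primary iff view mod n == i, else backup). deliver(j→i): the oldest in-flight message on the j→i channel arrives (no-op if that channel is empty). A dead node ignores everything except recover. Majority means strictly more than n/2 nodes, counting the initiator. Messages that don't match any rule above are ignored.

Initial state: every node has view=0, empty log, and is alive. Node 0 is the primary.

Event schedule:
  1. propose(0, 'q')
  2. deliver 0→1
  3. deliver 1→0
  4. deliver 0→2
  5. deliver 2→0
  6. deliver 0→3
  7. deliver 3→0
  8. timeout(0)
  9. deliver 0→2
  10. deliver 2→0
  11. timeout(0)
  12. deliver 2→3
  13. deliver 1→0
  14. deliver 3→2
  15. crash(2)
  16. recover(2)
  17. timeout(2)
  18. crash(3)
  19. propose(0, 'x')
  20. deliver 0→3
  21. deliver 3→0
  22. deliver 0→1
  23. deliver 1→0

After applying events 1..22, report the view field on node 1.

[1] propose(0,'q') → ∅
[2] deliver 0→1 → N1(back v0 [q])
[3] deliver 1→0 → ∅
[4] deliver 0→2 → N2(back v0 [q])
[5] deliver 2→0 → N0(prim v0 [q])
[6] deliver 0→3 → N3(back v0 [q])
[7] deliver 3→0 → ∅
[8] timeout(0) → N0(back v1 [q])
[9] deliver 0→2 → N2(back v1 [q])
[10] deliver 2→0 → ∅
[11] timeout(0) → N0(back v2 [q])
[12] deliver 2→3 → ∅
[13] deliver 1→0 → ∅
[14] deliver 3→2 → ∅
[15] crash(2) → N2(✗back v1 [q])
[16] recover(2) → N2(back v1 [q])
[17] timeout(2) → N2(prim v2 [q])
[18] crash(3) → N3(✗back v0 [q])
[19] propose(0,'x') → ∅
[20] deliver 0→3 → ∅
[21] deliver 3→0 → ∅
[22] deliver 0→1 → N1(prim v1 [q])

1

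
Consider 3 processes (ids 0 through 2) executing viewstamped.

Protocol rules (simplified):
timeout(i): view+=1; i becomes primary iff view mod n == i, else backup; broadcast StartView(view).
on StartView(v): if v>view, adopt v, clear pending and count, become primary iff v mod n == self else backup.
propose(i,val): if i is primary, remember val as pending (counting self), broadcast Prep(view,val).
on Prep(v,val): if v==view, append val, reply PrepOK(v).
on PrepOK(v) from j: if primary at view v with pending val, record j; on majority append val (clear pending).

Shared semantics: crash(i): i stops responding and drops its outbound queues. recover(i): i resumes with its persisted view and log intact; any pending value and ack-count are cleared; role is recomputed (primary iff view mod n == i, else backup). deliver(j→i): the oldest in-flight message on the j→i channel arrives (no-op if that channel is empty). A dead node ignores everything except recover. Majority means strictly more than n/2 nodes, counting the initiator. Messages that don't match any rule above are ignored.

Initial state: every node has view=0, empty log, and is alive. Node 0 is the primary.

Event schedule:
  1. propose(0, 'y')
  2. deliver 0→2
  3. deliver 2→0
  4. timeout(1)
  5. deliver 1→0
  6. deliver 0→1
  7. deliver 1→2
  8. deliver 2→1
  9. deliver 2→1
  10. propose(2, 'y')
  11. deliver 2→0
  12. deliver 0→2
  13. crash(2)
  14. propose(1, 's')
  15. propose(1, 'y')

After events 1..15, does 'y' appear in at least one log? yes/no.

yes

after 1 — propose(0,'y'): ·
after 2 — deliver 0→2: n2:back/v0/[y]
after 3 — deliver 2→0: n0:prim/v0/[y]
after 4 — timeout(1): n1:prim/v1/[-]
after 5 — deliver 1→0: n0:back/v1/[y]
after 6 — deliver 0→1: ·
after 7 — deliver 1→2: n2:back/v1/[y]
after 8 — deliver 2→1: ·
after 9 — deliver 2→1: ·
after 10 — propose(2,'y'): ·
after 11 — deliver 2→0: ·
after 12 — deliver 0→2: ·
after 13 — crash(2): n2:✗back/v1/[y]
after 14 — propose(1,'s'): ·
after 15 — propose(1,'y'): ·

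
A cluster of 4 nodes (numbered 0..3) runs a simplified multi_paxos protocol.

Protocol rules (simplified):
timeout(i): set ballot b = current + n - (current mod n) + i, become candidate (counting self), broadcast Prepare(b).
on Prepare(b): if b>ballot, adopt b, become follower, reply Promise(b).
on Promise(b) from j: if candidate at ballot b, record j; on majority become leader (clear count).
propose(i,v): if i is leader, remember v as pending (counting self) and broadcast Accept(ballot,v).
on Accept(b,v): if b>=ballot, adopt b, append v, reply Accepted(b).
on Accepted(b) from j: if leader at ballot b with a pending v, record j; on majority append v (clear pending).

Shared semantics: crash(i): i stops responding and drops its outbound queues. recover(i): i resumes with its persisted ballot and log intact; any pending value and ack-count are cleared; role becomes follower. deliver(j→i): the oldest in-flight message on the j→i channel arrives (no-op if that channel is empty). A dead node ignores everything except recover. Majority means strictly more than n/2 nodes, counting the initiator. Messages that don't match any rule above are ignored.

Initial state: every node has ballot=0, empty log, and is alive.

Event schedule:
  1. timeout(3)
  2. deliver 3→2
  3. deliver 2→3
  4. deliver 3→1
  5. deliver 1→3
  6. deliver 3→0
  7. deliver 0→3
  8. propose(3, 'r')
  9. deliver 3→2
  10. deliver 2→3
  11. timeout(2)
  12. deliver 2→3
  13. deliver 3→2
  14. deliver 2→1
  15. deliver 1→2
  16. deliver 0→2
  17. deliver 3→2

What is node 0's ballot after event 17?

7

after 1 — timeout(3): n3:cand/b7/[-]
after 2 — deliver 3→2: n2:foll/b7/[-]
after 3 — deliver 2→3: ·
after 4 — deliver 3→1: n1:foll/b7/[-]
after 5 — deliver 1→3: n3:lead/b7/[-]
after 6 — deliver 3→0: n0:foll/b7/[-]
after 7 — deliver 0→3: ·
after 8 — propose(3,'r'): ·
after 9 — deliver 3→2: n2:foll/b7/[r]
after 10 — deliver 2→3: ·
after 11 — timeout(2): n2:cand/b10/[r]
after 12 — deliver 2→3: n3:foll/b10/[-]
after 13 — deliver 3→2: ·
after 14 — deliver 2→1: n1:foll/b10/[-]
after 15 — deliver 1→2: n2:lead/b10/[r]
after 16 — deliver 0→2: ·
after 17 — deliver 3→2: ·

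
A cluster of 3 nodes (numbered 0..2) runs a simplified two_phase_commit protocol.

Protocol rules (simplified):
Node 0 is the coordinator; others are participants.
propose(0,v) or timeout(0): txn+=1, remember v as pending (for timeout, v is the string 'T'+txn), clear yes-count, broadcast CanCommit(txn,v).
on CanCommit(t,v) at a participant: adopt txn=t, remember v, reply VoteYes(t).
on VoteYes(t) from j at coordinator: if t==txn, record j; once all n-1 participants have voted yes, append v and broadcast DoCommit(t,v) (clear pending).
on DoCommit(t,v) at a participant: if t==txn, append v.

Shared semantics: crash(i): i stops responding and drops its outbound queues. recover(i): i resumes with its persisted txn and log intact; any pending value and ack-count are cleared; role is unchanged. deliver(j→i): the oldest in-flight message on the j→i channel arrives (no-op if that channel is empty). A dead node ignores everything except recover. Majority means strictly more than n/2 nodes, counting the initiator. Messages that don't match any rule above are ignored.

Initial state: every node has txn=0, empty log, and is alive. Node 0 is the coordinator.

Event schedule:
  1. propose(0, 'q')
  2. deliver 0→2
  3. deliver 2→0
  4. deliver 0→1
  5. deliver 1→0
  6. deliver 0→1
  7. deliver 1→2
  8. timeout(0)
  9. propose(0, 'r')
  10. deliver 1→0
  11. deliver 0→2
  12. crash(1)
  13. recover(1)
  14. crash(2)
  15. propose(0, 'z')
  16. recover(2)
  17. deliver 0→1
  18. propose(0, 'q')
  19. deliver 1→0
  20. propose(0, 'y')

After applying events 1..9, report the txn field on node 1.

1. propose(0,'q'):  <0:coor t1 ->
2. deliver 0→2:  <2:part t1 ->
3. deliver 2→0:  nop
4. deliver 0→1:  <1:part t1 ->
5. deliver 1→0:  <0:coor t1 q>
6. deliver 0→1:  <1:part t1 q>
7. deliver 1→2:  nop
8. timeout(0):  <0:coor t2 q>
9. propose(0,'r'):  <0:coor t3 q>

1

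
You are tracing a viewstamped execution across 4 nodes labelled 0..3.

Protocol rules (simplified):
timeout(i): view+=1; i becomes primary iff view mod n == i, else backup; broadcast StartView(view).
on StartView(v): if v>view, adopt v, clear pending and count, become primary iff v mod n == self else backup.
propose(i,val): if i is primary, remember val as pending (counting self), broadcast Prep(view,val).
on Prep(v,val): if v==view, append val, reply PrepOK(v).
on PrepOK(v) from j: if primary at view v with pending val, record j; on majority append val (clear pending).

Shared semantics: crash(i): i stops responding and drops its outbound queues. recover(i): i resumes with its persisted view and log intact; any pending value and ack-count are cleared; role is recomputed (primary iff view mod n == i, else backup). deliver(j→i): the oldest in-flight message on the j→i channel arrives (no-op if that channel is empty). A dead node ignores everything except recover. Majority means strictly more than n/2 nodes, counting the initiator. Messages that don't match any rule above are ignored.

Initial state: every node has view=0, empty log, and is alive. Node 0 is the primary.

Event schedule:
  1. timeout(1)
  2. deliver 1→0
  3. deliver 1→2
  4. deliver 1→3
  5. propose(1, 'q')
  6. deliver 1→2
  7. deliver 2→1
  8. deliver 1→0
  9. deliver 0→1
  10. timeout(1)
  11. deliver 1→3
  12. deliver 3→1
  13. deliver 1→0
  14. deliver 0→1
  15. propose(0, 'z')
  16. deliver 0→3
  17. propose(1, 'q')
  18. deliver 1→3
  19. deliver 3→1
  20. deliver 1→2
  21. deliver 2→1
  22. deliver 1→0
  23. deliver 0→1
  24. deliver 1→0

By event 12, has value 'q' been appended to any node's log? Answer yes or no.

after 1 — timeout(1): n1:prim/v1/[-]
after 2 — deliver 1→0: n0:back/v1/[-]
after 3 — deliver 1→2: n2:back/v1/[-]
after 4 — deliver 1→3: n3:back/v1/[-]
after 5 — propose(1,'q'): ·
after 6 — deliver 1→2: n2:back/v1/[q]
after 7 — deliver 2→1: ·
after 8 — deliver 1→0: n0:back/v1/[q]
after 9 — deliver 0→1: n1:prim/v1/[q]
after 10 — timeout(1): n1:back/v2/[q]
after 11 — deliver 1→3: n3:back/v1/[q]
after 12 — deliver 3→1: ·

yes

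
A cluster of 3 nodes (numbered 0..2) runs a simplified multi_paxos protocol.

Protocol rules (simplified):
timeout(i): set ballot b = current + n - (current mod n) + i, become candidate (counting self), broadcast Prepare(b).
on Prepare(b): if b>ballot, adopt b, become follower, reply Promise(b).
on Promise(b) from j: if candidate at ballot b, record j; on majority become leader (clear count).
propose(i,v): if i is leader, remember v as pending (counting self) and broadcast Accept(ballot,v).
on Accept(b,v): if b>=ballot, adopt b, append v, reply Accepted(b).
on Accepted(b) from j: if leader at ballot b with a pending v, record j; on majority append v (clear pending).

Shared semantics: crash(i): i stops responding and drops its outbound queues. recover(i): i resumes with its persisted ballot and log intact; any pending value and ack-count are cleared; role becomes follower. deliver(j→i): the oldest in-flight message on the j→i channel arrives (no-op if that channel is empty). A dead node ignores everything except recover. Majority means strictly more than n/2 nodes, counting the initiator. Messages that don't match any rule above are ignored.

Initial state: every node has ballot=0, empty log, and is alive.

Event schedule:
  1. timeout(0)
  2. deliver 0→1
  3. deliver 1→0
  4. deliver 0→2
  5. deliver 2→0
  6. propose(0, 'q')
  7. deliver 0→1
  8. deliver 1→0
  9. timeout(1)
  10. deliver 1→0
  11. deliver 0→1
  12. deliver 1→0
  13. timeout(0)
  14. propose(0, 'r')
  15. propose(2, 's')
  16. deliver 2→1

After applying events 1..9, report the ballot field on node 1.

7

step 1 timeout(0): 0={cand,b=3,log=-}
step 2 deliver 0→1: 1={foll,b=3,log=-}
step 3 deliver 1→0: 0={lead,b=3,log=-}
step 4 deliver 0→2: 2={foll,b=3,log=-}
step 5 deliver 2→0: —
step 6 propose(0,'q'): —
step 7 deliver 0→1: 1={foll,b=3,log=q}
step 8 deliver 1→0: 0={lead,b=3,log=q}
step 9 timeout(1): 1={cand,b=7,log=q}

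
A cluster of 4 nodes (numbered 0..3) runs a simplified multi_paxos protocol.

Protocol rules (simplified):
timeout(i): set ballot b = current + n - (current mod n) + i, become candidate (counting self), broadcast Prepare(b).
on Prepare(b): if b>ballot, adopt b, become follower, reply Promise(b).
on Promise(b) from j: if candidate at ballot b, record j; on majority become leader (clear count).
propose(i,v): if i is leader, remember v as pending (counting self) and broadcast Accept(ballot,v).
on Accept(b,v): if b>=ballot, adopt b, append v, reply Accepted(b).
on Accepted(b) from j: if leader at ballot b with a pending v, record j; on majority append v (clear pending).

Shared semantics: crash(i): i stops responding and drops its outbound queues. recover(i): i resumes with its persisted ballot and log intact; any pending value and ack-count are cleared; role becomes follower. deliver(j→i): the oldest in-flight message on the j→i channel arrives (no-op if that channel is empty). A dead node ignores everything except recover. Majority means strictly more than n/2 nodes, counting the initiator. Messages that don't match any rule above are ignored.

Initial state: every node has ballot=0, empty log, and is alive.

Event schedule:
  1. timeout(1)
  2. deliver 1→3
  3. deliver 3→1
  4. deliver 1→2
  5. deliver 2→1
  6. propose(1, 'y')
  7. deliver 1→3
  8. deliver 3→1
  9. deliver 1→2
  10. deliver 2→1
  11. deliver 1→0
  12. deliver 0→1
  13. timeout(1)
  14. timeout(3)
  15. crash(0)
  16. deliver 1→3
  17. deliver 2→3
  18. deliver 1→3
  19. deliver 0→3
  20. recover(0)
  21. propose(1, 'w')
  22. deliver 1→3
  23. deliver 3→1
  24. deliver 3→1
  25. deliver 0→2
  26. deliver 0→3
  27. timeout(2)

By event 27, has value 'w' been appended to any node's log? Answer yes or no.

1. timeout(1):  <1:cand b5 ->
2. deliver 1→3:  <3:foll b5 ->
3. deliver 3→1:  nop
4. deliver 1→2:  <2:foll b5 ->
5. deliver 2→1:  <1:lead b5 ->
6. propose(1,'y'):  nop
7. deliver 1→3:  <3:foll b5 y>
8. deliver 3→1:  nop
9. deliver 1→2:  <2:foll b5 y>
10. deliver 2→1:  <1:lead b5 y>
11. deliver 1→0:  <0:foll b5 ->
12. deliver 0→1:  nop
13. timeout(1):  <1:cand b9 y>
14. timeout(3):  <3:cand b11 y>
15. crash(0):  <0:✗foll b5 ->
16. deliver 1→3:  nop
17. deliver 2→3:  nop
18. deliver 1→3:  nop
19. deliver 0→3:  nop
20. recover(0):  <0:foll b5 ->
21. propose(1,'w'):  nop
22. deliver 1→3:  nop
23. deliver 3→1:  <1:foll b11 y>
24. deliver 3→1:  nop
25. deliver 0→2:  nop
26. deliver 0→3:  nop
27. timeout(2):  <2:cand b10 y>

no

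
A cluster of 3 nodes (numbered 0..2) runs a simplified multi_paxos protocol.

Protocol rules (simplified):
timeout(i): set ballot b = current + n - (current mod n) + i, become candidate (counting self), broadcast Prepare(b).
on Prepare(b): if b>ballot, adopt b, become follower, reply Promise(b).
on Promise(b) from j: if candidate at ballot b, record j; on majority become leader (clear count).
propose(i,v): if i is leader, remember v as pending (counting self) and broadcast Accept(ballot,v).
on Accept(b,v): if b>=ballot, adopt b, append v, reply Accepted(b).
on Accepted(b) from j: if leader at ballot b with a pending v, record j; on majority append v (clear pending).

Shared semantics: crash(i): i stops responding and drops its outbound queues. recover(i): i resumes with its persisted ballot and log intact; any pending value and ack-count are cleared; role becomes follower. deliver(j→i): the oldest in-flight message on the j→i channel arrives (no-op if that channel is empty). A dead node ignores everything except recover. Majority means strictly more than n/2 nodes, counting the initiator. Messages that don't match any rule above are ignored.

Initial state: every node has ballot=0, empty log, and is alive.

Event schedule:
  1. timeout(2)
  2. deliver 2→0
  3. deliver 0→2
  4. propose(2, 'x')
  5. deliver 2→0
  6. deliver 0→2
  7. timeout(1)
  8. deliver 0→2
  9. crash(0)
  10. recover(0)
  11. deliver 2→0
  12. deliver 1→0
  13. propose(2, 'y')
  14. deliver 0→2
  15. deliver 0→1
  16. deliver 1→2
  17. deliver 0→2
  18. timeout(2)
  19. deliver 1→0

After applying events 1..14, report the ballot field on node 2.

1. timeout(2):  <2:cand b5 ->
2. deliver 2→0:  <0:foll b5 ->
3. deliver 0→2:  <2:lead b5 ->
4. propose(2,'x'):  nop
5. deliver 2→0:  <0:foll b5 x>
6. deliver 0→2:  <2:lead b5 x>
7. timeout(1):  <1:cand b4 ->
8. deliver 0→2:  nop
9. crash(0):  <0:✗foll b5 x>
10. recover(0):  <0:foll b5 x>
11. deliver 2→0:  nop
12. deliver 1→0:  nop
13. propose(2,'y'):  nop
14. deliver 0→2:  nop

5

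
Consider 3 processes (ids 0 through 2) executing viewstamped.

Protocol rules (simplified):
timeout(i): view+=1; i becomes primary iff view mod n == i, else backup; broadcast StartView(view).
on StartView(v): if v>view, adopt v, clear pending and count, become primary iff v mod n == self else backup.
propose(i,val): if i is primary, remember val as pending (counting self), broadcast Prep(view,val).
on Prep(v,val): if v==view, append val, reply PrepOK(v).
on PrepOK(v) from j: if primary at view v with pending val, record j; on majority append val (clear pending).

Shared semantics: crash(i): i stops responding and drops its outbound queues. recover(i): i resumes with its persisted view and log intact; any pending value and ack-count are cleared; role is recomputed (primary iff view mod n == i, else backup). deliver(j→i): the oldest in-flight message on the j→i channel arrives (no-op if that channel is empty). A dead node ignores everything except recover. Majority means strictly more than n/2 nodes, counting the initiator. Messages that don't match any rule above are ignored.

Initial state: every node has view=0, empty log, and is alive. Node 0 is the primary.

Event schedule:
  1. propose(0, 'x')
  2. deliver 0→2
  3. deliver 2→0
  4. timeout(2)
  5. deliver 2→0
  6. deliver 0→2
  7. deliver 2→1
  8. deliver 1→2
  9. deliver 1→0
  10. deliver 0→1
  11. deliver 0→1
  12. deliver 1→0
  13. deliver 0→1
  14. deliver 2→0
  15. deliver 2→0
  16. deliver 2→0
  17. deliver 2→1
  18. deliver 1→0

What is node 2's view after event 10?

step 1 propose(0,'x'): —
step 2 deliver 0→2: 2={back,v=0,log=x}
step 3 deliver 2→0: 0={prim,v=0,log=x}
step 4 timeout(2): 2={back,v=1,log=x}
step 5 deliver 2→0: 0={back,v=1,log=x}
step 6 deliver 0→2: —
step 7 deliver 2→1: 1={prim,v=1,log=-}
step 8 deliver 1→2: —
step 9 deliver 1→0: —
step 10 deliver 0→1: —

1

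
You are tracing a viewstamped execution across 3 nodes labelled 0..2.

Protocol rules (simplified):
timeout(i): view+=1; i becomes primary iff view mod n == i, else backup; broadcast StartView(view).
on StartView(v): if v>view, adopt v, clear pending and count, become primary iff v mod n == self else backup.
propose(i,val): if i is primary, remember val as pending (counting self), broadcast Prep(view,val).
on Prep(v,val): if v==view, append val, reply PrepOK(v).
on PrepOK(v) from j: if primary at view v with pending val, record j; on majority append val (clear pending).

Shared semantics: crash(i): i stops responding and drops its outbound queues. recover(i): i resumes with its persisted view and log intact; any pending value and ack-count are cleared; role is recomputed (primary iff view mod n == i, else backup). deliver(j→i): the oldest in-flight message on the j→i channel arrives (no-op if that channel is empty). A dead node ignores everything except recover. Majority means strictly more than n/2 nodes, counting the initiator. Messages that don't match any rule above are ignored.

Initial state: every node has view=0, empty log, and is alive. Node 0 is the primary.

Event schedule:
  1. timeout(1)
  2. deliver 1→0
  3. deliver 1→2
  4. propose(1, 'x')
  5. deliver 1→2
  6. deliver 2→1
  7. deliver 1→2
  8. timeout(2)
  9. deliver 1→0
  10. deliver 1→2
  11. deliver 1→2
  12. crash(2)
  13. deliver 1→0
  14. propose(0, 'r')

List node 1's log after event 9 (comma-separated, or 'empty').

step 1 timeout(1): 1={prim,v=1,log=-}
step 2 deliver 1→0: 0={back,v=1,log=-}
step 3 deliver 1→2: 2={back,v=1,log=-}
step 4 propose(1,'x'): —
step 5 deliver 1→2: 2={back,v=1,log=x}
step 6 deliver 2→1: 1={prim,v=1,log=x}
step 7 deliver 1→2: —
step 8 timeout(2): 2={prim,v=2,log=x}
step 9 deliver 1→0: 0={back,v=1,log=x}

x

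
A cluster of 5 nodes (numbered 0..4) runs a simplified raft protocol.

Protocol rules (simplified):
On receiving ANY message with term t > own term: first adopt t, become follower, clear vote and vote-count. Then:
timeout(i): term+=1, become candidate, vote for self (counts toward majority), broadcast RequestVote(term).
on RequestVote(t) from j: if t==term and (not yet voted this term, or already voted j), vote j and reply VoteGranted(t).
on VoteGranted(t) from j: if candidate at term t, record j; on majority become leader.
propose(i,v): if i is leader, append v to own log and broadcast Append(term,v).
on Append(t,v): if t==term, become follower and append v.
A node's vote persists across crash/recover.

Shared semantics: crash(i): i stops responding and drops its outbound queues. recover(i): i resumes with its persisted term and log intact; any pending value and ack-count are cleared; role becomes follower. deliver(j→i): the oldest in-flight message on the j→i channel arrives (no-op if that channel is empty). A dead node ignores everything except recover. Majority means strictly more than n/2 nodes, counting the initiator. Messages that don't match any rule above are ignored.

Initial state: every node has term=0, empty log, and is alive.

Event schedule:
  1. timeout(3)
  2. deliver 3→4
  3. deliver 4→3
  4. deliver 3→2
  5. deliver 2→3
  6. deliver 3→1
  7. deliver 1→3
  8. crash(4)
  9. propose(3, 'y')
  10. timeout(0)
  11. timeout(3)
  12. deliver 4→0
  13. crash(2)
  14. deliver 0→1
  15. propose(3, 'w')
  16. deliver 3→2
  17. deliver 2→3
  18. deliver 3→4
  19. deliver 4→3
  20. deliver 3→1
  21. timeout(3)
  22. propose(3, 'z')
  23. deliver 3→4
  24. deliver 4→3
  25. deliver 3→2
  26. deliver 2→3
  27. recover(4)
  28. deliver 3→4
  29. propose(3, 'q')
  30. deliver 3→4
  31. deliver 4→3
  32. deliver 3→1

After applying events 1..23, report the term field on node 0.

1

step 1 timeout(3): 3={cand,t=1,log=-}
step 2 deliver 3→4: 4={foll,t=1,log=-}
step 3 deliver 4→3: —
step 4 deliver 3→2: 2={foll,t=1,log=-}
step 5 deliver 2→3: 3={lead,t=1,log=-}
step 6 deliver 3→1: 1={foll,t=1,log=-}
step 7 deliver 1→3: —
step 8 crash(4): 4={✗foll,t=1,log=-}
step 9 propose(3,'y'): 3={lead,t=1,log=y}
step 10 timeout(0): 0={cand,t=1,log=-}
step 11 timeout(3): 3={cand,t=2,log=y}
step 12 deliver 4→0: —
step 13 crash(2): 2={✗foll,t=1,log=-}
step 14 deliver 0→1: —
step 15 propose(3,'w'): —
step 16 deliver 3→2: —
step 17 deliver 2→3: —
step 18 deliver 3→4: —
step 19 deliver 4→3: —
step 20 deliver 3→1: 1={foll,t=1,log=y}
step 21 timeout(3): 3={cand,t=3,log=y}
step 22 propose(3,'z'): —
step 23 deliver 3→4: —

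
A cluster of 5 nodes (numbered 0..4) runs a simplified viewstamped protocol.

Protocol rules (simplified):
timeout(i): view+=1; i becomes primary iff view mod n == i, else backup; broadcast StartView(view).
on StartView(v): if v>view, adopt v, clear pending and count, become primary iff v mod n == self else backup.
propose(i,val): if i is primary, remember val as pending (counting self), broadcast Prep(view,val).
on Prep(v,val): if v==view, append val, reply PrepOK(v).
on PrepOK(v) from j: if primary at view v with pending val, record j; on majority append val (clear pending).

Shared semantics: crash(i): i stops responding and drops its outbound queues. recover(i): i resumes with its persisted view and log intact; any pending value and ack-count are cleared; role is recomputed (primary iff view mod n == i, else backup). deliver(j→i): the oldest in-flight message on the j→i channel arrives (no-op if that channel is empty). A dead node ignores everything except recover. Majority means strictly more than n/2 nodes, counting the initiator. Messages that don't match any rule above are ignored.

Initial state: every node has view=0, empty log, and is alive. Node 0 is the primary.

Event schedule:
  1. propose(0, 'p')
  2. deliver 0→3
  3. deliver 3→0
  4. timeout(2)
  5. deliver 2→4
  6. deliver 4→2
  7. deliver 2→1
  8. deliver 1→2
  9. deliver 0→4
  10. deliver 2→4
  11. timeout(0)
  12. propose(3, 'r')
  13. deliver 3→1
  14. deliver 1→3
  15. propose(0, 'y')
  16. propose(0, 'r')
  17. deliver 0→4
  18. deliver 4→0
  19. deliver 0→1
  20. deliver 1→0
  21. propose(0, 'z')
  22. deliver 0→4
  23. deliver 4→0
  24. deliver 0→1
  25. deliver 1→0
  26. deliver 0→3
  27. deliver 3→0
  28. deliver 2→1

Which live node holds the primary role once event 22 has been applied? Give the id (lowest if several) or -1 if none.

1

1. propose(0,'p'):  nop
2. deliver 0→3:  <3:back v0 p>
3. deliver 3→0:  nop
4. timeout(2):  <2:back v1 ->
5. deliver 2→4:  <4:back v1 ->
6. deliver 4→2:  nop
7. deliver 2→1:  <1:prim v1 ->
8. deliver 1→2:  nop
9. deliver 0→4:  nop
10. deliver 2→4:  nop
11. timeout(0):  <0:back v1 ->
12. propose(3,'r'):  nop
13. deliver 3→1:  nop
14. deliver 1→3:  nop
15. propose(0,'y'):  nop
16. propose(0,'r'):  nop
17. deliver 0→4:  nop
18. deliver 4→0:  nop
19. deliver 0→1:  nop
20. deliver 1→0:  nop
21. propose(0,'z'):  nop
22. deliver 0→4:  nop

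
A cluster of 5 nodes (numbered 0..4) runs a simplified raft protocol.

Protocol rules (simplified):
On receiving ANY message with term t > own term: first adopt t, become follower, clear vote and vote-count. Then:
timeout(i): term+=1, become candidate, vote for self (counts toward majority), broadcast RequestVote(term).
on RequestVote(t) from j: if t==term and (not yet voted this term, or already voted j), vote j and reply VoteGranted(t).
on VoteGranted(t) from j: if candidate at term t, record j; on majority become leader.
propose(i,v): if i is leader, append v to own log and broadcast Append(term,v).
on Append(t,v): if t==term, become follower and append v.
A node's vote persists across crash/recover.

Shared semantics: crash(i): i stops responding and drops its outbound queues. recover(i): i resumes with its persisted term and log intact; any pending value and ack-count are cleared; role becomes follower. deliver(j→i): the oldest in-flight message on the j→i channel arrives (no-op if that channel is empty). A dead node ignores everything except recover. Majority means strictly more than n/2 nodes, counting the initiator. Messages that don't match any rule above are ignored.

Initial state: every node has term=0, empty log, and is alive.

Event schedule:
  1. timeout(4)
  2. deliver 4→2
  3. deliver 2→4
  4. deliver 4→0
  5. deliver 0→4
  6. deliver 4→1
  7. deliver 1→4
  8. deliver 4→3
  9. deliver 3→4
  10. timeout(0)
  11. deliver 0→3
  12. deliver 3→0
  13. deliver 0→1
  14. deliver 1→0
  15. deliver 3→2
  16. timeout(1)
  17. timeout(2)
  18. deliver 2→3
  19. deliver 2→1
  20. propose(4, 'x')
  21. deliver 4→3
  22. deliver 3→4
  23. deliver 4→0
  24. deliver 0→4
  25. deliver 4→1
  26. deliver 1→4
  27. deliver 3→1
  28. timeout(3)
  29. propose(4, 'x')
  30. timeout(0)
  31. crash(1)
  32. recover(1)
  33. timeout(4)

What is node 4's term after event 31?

1. timeout(4):  <4:cand t1 ->
2. deliver 4→2:  <2:foll t1 ->
3. deliver 2→4:  nop
4. deliver 4→0:  <0:foll t1 ->
5. deliver 0→4:  <4:lead t1 ->
6. deliver 4→1:  <1:foll t1 ->
7. deliver 1→4:  nop
8. deliver 4→3:  <3:foll t1 ->
9. deliver 3→4:  nop
10. timeout(0):  <0:cand t2 ->
11. deliver 0→3:  <3:foll t2 ->
12. deliver 3→0:  nop
13. deliver 0→1:  <1:foll t2 ->
14. deliver 1→0:  <0:lead t2 ->
15. deliver 3→2:  nop
16. timeout(1):  <1:cand t3 ->
17. timeout(2):  <2:cand t2 ->
18. deliver 2→3:  nop
19. deliver 2→1:  nop
20. propose(4,'x'):  <4:lead t1 x>
21. deliver 4→3:  nop
22. deliver 3→4:  nop
23. deliver 4→0:  nop
24. deliver 0→4:  <4:foll t2 x>
25. deliver 4→1:  nop
26. deliver 1→4:  <4:foll t3 x>
27. deliver 3→1:  nop
28. timeout(3):  <3:cand t3 ->
29. propose(4,'x'):  nop
30. timeout(0):  <0:cand t3 ->
31. crash(1):  <1:✗cand t3 ->

3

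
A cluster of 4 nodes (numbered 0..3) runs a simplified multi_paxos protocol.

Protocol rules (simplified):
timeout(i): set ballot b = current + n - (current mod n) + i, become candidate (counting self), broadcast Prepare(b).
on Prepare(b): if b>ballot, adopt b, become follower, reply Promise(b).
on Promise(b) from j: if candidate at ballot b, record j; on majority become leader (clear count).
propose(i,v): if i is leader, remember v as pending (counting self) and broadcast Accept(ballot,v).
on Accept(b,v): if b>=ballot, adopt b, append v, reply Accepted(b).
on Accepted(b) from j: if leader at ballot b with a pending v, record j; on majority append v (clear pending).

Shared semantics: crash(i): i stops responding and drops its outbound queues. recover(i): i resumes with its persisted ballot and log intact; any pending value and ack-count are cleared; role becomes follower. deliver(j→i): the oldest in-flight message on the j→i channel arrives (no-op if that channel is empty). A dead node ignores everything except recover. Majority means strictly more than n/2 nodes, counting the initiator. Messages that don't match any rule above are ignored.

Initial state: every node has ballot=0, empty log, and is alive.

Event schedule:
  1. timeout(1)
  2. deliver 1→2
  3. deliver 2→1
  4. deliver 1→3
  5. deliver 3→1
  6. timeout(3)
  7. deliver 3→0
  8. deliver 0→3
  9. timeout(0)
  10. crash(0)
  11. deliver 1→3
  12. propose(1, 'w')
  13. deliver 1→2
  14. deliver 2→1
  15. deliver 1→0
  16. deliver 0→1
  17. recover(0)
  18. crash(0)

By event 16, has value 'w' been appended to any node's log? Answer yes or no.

yes

e1 timeout(1): 1[cand,b=5,-]
e2 deliver 1→2: 2[foll,b=5,-]
e3 deliver 2→1: ·
e4 deliver 1→3: 3[foll,b=5,-]
e5 deliver 3→1: 1[lead,b=5,-]
e6 timeout(3): 3[cand,b=11,-]
e7 deliver 3→0: 0[foll,b=11,-]
e8 deliver 0→3: ·
e9 timeout(0): 0[cand,b=12,-]
e10 crash(0): 0[✗cand,b=12,-]
e11 deliver 1→3: ·
e12 propose(1,'w'): ·
e13 deliver 1→2: 2[foll,b=5,w]
e14 deliver 2→1: ·
e15 deliver 1→0: ·
e16 deliver 0→1: ·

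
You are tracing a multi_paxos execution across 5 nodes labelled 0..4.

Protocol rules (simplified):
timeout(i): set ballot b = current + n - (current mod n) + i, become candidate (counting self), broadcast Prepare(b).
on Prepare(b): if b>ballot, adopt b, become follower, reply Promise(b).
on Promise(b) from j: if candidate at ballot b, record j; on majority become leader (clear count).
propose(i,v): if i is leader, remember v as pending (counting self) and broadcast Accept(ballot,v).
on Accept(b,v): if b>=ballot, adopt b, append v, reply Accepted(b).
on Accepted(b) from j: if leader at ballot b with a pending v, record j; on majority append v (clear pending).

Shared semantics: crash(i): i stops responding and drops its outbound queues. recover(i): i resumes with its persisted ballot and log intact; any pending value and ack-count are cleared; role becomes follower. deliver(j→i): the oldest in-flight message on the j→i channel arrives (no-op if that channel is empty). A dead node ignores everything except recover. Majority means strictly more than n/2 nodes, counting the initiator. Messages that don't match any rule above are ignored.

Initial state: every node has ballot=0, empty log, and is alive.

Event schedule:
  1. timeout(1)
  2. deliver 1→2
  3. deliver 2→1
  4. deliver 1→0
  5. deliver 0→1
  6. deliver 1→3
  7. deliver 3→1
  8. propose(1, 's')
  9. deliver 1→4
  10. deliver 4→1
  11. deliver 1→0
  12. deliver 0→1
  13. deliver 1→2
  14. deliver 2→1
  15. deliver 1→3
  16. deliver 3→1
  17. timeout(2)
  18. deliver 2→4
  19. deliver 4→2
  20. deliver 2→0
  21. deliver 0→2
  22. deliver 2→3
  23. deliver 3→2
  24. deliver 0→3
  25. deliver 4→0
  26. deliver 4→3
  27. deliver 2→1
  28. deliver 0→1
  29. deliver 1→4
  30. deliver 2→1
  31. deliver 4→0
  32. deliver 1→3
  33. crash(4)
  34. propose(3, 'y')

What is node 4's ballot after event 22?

12

after 1 — timeout(1): n1:cand/b6/[-]
after 2 — deliver 1→2: n2:foll/b6/[-]
after 3 — deliver 2→1: ·
after 4 — deliver 1→0: n0:foll/b6/[-]
after 5 — deliver 0→1: n1:lead/b6/[-]
after 6 — deliver 1→3: n3:foll/b6/[-]
after 7 — deliver 3→1: ·
after 8 — propose(1,'s'): ·
after 9 — deliver 1→4: n4:foll/b6/[-]
after 10 — deliver 4→1: ·
after 11 — deliver 1→0: n0:foll/b6/[s]
after 12 — deliver 0→1: ·
after 13 — deliver 1→2: n2:foll/b6/[s]
after 14 — deliver 2→1: n1:lead/b6/[s]
after 15 — deliver 1→3: n3:foll/b6/[s]
after 16 — deliver 3→1: ·
after 17 — timeout(2): n2:cand/b12/[s]
after 18 — deliver 2→4: n4:foll/b12/[-]
after 19 — deliver 4→2: ·
after 20 — deliver 2→0: n0:foll/b12/[s]
after 21 — deliver 0→2: n2:lead/b12/[s]
after 22 — deliver 2→3: n3:foll/b12/[s]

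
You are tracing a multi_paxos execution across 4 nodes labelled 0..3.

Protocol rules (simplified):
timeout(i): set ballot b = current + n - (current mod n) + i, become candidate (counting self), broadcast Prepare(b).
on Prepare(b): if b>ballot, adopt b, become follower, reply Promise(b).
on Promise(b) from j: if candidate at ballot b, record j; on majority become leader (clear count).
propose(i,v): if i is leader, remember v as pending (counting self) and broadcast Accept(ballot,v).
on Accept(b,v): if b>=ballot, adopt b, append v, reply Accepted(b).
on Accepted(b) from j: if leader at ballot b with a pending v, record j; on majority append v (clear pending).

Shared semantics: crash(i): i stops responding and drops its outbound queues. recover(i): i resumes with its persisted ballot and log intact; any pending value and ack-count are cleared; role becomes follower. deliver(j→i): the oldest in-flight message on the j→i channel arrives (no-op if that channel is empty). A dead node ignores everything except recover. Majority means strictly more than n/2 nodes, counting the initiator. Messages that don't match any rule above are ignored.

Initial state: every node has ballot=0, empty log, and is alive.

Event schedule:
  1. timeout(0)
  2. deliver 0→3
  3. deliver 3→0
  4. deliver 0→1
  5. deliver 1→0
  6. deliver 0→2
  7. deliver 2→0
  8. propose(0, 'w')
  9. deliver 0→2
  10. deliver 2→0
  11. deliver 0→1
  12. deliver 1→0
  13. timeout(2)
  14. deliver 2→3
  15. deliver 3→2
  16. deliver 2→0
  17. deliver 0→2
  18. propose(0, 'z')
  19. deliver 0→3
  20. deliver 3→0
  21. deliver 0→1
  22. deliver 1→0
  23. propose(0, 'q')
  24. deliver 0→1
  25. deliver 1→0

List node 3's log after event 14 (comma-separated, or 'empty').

empty

e1 timeout(0): 0[cand,b=4,-]
e2 deliver 0→3: 3[foll,b=4,-]
e3 deliver 3→0: ·
e4 deliver 0→1: 1[foll,b=4,-]
e5 deliver 1→0: 0[lead,b=4,-]
e6 deliver 0→2: 2[foll,b=4,-]
e7 deliver 2→0: ·
e8 propose(0,'w'): ·
e9 deliver 0→2: 2[foll,b=4,w]
e10 deliver 2→0: ·
e11 deliver 0→1: 1[foll,b=4,w]
e12 deliver 1→0: 0[lead,b=4,w]
e13 timeout(2): 2[cand,b=10,w]
e14 deliver 2→3: 3[foll,b=10,-]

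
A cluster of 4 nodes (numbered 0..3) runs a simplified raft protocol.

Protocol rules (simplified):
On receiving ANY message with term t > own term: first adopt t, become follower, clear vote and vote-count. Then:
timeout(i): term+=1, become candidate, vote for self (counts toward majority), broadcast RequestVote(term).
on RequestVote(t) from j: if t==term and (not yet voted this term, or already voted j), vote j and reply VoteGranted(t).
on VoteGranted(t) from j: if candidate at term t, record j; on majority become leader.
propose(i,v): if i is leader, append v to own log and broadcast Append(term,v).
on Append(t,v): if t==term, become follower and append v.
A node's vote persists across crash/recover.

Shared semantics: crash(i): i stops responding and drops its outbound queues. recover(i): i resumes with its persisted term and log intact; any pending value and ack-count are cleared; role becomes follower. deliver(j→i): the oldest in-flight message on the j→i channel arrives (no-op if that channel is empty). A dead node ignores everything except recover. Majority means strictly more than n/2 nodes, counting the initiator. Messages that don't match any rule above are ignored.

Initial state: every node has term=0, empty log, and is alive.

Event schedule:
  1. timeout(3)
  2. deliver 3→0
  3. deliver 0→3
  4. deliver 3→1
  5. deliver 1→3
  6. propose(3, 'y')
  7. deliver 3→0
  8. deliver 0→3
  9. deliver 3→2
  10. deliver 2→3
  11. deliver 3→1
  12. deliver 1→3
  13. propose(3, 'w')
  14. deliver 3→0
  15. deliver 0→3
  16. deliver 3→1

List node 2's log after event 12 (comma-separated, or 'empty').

step 1 timeout(3): 3={cand,t=1,log=-}
step 2 deliver 3→0: 0={foll,t=1,log=-}
step 3 deliver 0→3: —
step 4 deliver 3→1: 1={foll,t=1,log=-}
step 5 deliver 1→3: 3={lead,t=1,log=-}
step 6 propose(3,'y'): 3={lead,t=1,log=y}
step 7 deliver 3→0: 0={foll,t=1,log=y}
step 8 deliver 0→3: —
step 9 deliver 3→2: 2={foll,t=1,log=-}
step 10 deliver 2→3: —
step 11 deliver 3→1: 1={foll,t=1,log=y}
step 12 deliver 1→3: —

empty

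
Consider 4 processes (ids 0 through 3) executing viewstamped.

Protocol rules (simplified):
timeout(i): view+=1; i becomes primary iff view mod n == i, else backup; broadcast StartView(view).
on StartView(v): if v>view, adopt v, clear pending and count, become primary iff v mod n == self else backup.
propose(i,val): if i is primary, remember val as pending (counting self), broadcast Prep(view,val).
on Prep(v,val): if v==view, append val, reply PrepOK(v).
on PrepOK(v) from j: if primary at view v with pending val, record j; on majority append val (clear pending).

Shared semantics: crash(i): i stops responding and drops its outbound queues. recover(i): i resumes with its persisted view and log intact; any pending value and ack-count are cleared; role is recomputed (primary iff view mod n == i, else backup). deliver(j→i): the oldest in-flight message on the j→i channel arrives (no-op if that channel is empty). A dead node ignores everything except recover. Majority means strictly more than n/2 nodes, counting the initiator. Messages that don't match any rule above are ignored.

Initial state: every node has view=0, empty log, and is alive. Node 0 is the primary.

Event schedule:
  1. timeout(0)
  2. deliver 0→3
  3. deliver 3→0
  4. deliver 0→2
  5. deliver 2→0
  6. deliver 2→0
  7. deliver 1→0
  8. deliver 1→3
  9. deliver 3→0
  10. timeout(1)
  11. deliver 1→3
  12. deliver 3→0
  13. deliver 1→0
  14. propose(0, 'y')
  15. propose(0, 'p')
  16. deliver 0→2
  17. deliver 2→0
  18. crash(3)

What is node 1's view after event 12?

1

[1] timeout(0) → N0(back v1 [-])
[2] deliver 0→3 → N3(back v1 [-])
[3] deliver 3→0 → ∅
[4] deliver 0→2 → N2(back v1 [-])
[5] deliver 2→0 → ∅
[6] deliver 2→0 → ∅
[7] deliver 1→0 → ∅
[8] deliver 1→3 → ∅
[9] deliver 3→0 → ∅
[10] timeout(1) → N1(prim v1 [-])
[11] deliver 1→3 → ∅
[12] deliver 3→0 → ∅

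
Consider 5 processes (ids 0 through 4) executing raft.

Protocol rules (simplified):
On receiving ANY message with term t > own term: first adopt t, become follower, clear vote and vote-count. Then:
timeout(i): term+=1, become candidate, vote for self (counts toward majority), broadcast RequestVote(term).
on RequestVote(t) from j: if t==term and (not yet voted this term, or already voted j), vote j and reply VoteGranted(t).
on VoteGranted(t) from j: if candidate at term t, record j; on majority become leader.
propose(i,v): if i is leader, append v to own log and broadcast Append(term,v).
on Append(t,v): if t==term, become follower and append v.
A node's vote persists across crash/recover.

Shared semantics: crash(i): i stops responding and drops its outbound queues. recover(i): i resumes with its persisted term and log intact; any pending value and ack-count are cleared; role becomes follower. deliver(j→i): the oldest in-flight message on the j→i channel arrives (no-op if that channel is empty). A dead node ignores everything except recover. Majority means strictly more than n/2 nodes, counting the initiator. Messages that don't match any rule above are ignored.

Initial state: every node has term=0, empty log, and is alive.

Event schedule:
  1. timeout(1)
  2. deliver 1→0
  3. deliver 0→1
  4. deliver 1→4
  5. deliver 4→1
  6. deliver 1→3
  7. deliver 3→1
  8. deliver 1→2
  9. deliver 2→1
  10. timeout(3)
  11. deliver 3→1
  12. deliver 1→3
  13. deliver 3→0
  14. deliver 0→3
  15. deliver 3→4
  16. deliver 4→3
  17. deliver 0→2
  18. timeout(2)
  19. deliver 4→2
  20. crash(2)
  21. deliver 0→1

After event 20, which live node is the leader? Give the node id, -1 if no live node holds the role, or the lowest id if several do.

step 1 timeout(1): 1={cand,t=1,log=-}
step 2 deliver 1→0: 0={foll,t=1,log=-}
step 3 deliver 0→1: —
step 4 deliver 1→4: 4={foll,t=1,log=-}
step 5 deliver 4→1: 1={lead,t=1,log=-}
step 6 deliver 1→3: 3={foll,t=1,log=-}
step 7 deliver 3→1: —
step 8 deliver 1→2: 2={foll,t=1,log=-}
step 9 deliver 2→1: —
step 10 timeout(3): 3={cand,t=2,log=-}
step 11 deliver 3→1: 1={foll,t=2,log=-}
step 12 deliver 1→3: —
step 13 deliver 3→0: 0={foll,t=2,log=-}
step 14 deliver 0→3: 3={lead,t=2,log=-}
step 15 deliver 3→4: 4={foll,t=2,log=-}
step 16 deliver 4→3: —
step 17 deliver 0→2: —
step 18 timeout(2): 2={cand,t=2,log=-}
step 19 deliver 4→2: —
step 20 crash(2): 2={✗cand,t=2,log=-}

3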